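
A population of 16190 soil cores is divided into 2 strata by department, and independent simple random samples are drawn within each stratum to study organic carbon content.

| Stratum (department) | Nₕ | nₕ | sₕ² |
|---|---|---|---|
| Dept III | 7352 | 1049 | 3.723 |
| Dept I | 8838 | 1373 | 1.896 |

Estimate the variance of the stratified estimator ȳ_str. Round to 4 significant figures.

9.750 × 10^-4

Var(ȳ_str) = Σₕ Wₕ²(1 − fₕ)sₕ²/nₕ with Wₕ = Nₕ/N, N = 16190.
Dept III: Wₕ = 0.45410747; term = 0.45410747²·(1 − 0.14268226)·3.723/1049 = 6.2744643 × 10^-4.
Dept I: Wₕ = 0.54589253; term = 0.54589253²·(1 − 0.15535189)·1.896/1373 = 3.475825 × 10^-4.
Sum = 9.7502893 × 10^-4.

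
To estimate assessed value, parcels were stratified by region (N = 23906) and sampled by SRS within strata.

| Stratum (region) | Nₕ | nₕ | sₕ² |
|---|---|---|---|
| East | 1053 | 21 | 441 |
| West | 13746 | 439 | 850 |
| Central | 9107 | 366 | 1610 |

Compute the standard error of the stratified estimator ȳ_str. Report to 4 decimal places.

1.1280

Var(ȳ_str) = Σₕ Wₕ²(1 − fₕ)sₕ²/nₕ with Wₕ = Nₕ/N, N = 23906.
East: Wₕ = 0.04404752; term = 0.04404752²·(1 − 0.01994302)·441/21 = 0.039931308.
West: Wₕ = 0.57500209; term = 0.57500209²·(1 − 0.03193656)·850/439 = 0.61972223.
Central: Wₕ = 0.38095039; term = 0.38095039²·(1 − 0.04018887)·1610/366 = 0.61272756.
Sum = 1.2723811.
SE = √(1.2723811) = 1.1280.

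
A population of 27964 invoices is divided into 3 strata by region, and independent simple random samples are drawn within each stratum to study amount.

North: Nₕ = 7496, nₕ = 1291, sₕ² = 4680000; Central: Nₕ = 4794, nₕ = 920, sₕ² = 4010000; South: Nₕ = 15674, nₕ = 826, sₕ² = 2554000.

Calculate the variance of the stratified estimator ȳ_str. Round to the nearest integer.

1239

Var(ȳ_str) = Σₕ Wₕ²(1 − fₕ)sₕ²/nₕ with Wₕ = Nₕ/N, N = 27964.
North: Wₕ = 0.26805893; term = 0.26805893²·(1 − 0.17222519)·4680000/1291 = 215.62166.
Central: Wₕ = 0.17143470; term = 0.17143470²·(1 − 0.19190655)·4010000/920 = 103.51794.
South: Wₕ = 0.56050637; term = 0.56050637²·(1 − 0.05269874)·2554000/826 = 920.21659.
Sum = 1239.3562.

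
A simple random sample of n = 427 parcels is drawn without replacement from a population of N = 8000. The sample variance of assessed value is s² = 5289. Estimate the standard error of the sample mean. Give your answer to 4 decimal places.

Under SRS without replacement, Var(ȳ) = (1 − f)·s²/n with f = n/N = 427/8000 = 0.05337500.
Var(ȳ) = (1 − 0.05337500)·5289/427 = 0.94662500·12.386417 = 11.725292.
SE(ȳ) = √(11.725292) = 3.4242.

3.4242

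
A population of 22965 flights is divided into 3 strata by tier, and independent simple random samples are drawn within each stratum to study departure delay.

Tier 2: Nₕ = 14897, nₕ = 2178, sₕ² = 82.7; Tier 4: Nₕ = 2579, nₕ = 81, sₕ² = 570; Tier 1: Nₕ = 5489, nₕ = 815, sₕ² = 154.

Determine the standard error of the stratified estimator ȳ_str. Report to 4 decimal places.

0.3298

Var(ȳ_str) = Σₕ Wₕ²(1 − fₕ)sₕ²/nₕ with Wₕ = Nₕ/N, N = 22965.
Tier 2: Wₕ = 0.64868278; term = 0.64868278²·(1 − 0.14620393)·82.7/2178 = 0.013641638.
Tier 4: Wₕ = 0.11230133; term = 0.11230133²·(1 − 0.03140752)·570/81 = 0.085960852.
Tier 1: Wₕ = 0.23901589; term = 0.23901589²·(1 − 0.14847878)·154/815 = 0.0091920452.
Sum = 0.10879454.
SE = √(0.10879454) = 0.3298.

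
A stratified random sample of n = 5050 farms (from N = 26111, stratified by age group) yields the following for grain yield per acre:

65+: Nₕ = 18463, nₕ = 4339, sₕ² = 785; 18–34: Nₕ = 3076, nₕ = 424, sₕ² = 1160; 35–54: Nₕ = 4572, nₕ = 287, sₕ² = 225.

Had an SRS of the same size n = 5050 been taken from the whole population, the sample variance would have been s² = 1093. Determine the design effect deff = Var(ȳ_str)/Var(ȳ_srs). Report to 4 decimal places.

0.7129

Var(ȳ_str) = Σ Wₕ²(1−fₕ)sₕ²/nₕ with Wₕ = Nₕ/26111:
  65+: (18463/26111)²·(1−4339/18463)·785/4339 = 0.06919791
  18–34: (3076/26111)²·(1−424/3076)·1160/424 = 0.032734444
  35–54: (4572/26111)²·(1−287/4572)·225/287 = 0.022527379
  → Var(ȳ_str) = 0.12445973.
Var(ȳ_srs) = (1 − 5050/26111)·1093/5050 = 0.17457589.
deff = 0.12445973 / 0.17457589 = 0.7129.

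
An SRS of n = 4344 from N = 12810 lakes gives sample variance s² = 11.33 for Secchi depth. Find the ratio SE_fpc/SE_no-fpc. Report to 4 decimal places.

f = n/N = 4344/12810 = 0.33911007.
SE_no-fpc = √(s²/n) = 0.051070493; SE_fpc = √((1−f)s²/n) = 0.041517827.
Ratio = √(1−f) = 0.81295137.

0.8130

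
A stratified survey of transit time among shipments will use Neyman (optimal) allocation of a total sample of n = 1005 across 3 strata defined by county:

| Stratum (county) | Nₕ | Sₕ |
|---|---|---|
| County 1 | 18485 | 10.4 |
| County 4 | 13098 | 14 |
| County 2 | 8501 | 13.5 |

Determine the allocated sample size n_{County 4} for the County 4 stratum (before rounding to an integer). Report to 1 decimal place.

Neyman allocation: nₕ = n·NₕSₕ / Σⱼ NⱼSⱼ.
Σ NⱼSⱼ = 18485·10.4 + 13098·14 + 8501·13.5 = 490379.5.
n_{County 4} = 1005·13098·14 / 490379.5 = 375.8.

375.8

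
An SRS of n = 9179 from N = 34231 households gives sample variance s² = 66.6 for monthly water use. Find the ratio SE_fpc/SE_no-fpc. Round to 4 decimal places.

0.8555

f = n/N = 9179/34231 = 0.26814875.
SE_no-fpc = √(s²/n) = 0.085180352; SE_fpc = √((1−f)s²/n) = 0.072870347.
Ratio = √(1−f) = 0.85548305.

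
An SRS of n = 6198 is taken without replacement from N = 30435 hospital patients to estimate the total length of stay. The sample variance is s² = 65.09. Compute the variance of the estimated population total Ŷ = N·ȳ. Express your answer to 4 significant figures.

Var(Ŷ) = N²·Var(ȳ) = N²·(1 − n/N)·s²/n.
f = 6198/30435 = 0.20364712; Var(ȳ) = 0.79635288·65.09/6198 = 0.0083631186.
Var(Ŷ) = 30435² · 0.0083631186 = 7.7466666 × 10^6.

7.747 × 10^6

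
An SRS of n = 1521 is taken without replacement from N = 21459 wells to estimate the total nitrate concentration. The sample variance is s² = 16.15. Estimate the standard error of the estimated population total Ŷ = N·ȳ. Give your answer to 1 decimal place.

Var(Ŷ) = N²·Var(ȳ) = N²·(1 − n/N)·s²/n.
f = 1521/21459 = 0.07087935; Var(ȳ) = 0.92912065·16.15/1521 = 0.0098654165.
Var(Ŷ) = 21459² · 0.0098654165 = 4.5429126 × 10^6.
SE(Ŷ) = √(4.5429126 × 10^6) = 2131.4.

2131.4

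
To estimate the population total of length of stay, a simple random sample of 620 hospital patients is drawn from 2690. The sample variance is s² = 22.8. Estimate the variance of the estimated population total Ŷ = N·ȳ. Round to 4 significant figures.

Var(Ŷ) = N²·Var(ȳ) = N²·(1 − n/N)·s²/n.
f = 620/2690 = 0.23048327; Var(ȳ) = 0.76951673·22.8/620 = 0.028298357.
Var(Ŷ) = 2690² · 0.028298357 = 204769.74.

204800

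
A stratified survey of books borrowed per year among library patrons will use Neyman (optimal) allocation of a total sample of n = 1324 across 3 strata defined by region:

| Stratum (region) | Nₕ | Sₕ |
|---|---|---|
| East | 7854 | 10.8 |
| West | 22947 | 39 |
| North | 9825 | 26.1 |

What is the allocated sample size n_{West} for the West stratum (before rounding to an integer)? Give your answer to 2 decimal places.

958.50

Neyman allocation: nₕ = n·NₕSₕ / Σⱼ NⱼSⱼ.
Σ NⱼSⱼ = 7854·10.8 + 22947·39 + 9825·26.1 = 1.2361887 × 10^6.
n_{West} = 1324·22947·39 / (1.2361887 × 10^6) = 958.50.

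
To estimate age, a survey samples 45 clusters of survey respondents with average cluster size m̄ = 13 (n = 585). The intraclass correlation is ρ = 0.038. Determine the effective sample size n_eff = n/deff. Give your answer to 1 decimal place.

401.8

deff = 1 + (13 − 1)·0.038 = 1 + 0.456 = 1.456.
n_eff = 585 / 1.456 = 401.8.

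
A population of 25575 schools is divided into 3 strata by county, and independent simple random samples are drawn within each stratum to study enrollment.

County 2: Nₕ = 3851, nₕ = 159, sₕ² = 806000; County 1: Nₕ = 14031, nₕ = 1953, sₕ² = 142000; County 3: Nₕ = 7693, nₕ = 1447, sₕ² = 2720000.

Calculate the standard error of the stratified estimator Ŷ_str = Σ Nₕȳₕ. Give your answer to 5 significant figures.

417990

Var(Ŷ_str) = Σₕ Nₕ²(1 − fₕ)sₕ²/nₕ.
County 2: 3851²·(1 − 159/3851)·806000/159 = 7.2073088 × 10^10.
County 1: 14031²·(1 − 1953/14031)·142000/1953 = 1.2321675 × 10^10.
County 3: 7693²·(1 − 1447/7693)·2720000/1447 = 9.0322944 × 10^10.
Sum = 1.7471771 × 10^11.
SE = √(1.7471771 × 10^11) = 417990.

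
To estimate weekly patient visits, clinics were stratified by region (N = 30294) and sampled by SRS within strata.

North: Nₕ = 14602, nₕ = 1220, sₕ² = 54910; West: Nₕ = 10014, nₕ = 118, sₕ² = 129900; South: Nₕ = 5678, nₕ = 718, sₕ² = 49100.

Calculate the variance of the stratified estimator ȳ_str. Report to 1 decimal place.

Var(ȳ_str) = Σₕ Wₕ²(1 − fₕ)sₕ²/nₕ with Wₕ = Nₕ/N, N = 30294.
North: Wₕ = 0.48200964; term = 0.48200964²·(1 − 0.08355020)·54910/1220 = 9.5832262.
West: Wₕ = 0.33056051; term = 0.33056051²·(1 − 0.01178350)·129900/118 = 118.87244.
South: Wₕ = 0.18742985; term = 0.18742985²·(1 − 0.12645298)·49100/718 = 2.0985575.
Sum = 130.55422.

130.6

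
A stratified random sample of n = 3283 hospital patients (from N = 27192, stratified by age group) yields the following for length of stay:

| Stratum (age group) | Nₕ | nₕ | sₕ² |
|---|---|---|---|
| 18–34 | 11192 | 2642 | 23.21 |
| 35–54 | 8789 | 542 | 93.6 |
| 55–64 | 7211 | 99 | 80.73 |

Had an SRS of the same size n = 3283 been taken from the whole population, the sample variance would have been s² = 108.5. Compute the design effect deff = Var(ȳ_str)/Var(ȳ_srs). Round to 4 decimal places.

2.5681

Var(ȳ_str) = Σ Wₕ²(1−fₕ)sₕ²/nₕ with Wₕ = Nₕ/27192:
  18–34: (11192/27192)²·(1−2642/11192)·23.21/2642 = 0.0011369303
  35–54: (8789/27192)²·(1−542/8789)·93.6/542 = 0.016928938
  55–64: (7211/27192)²·(1−99/7211)·80.73/99 = 0.056559388
  → Var(ȳ_str) = 0.074625256.
Var(ȳ_srs) = (1 − 3283/27192)·108.5/3283 = 0.029058896.
deff = 0.074625256 / 0.029058896 = 2.5681.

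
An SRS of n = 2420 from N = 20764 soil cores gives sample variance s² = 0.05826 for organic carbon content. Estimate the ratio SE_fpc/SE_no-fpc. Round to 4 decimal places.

f = n/N = 2420/20764 = 0.11654787.
SE_no-fpc = √(s²/n) = 0.004906565; SE_fpc = √((1−f)s²/n) = 0.0046117852.
Ratio = √(1−f) = 0.93992134.

0.9399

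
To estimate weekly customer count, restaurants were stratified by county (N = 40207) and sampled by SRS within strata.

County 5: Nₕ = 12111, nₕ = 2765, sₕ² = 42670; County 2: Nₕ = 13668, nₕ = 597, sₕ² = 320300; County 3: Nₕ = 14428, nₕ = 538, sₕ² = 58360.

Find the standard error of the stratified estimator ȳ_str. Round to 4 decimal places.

Var(ȳ_str) = Σₕ Wₕ²(1 − fₕ)sₕ²/nₕ with Wₕ = Nₕ/N, N = 40207.
County 5: Wₕ = 0.30121621; term = 0.30121621²·(1 − 0.22830485)·42670/2765 = 1.0805129.
County 2: Wₕ = 0.33994081; term = 0.33994081²·(1 − 0.04367867)·320300/597 = 59.291584.
County 3: Wₕ = 0.35884299; term = 0.35884299²·(1 − 0.03728861)·58360/538 = 13.447391.
Sum = 73.819488.
SE = √(73.819488) = 8.5918.

8.5918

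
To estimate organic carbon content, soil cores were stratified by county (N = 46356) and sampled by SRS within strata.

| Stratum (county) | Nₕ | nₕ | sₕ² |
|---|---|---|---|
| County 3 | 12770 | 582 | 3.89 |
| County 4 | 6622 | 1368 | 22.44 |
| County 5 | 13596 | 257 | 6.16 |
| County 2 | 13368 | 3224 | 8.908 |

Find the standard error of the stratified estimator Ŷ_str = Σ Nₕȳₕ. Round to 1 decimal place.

2516.5

Var(Ŷ_str) = Σₕ Nₕ²(1 − fₕ)sₕ²/nₕ.
County 3: 12770²·(1 − 582/12770)·3.89/582 = 1.0402793 × 10^6.
County 4: 6622²·(1 − 1368/6622)·22.44/1368 = 570710.68.
County 5: 13596²·(1 − 257/13596)·6.16/257 = 4.3469237 × 10^6.
County 2: 13368²·(1 − 3224/13368)·8.908/3224 = 374680.29.
Sum = 6.332594 × 10^6.
SE = √(6.332594 × 10^6) = 2516.5.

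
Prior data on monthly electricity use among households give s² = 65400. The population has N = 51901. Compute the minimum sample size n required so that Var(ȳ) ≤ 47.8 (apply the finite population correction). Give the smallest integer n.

Without fpc, n₀ = s²/D = 65400/47.8 = 1368.2008.
With fpc, (1 − n/N)·s²/n ≤ D requires n ≥ n₀/(1 + n₀/N) = 1368.2008/(1 + 1368.2008/51901) = 1333.0590.
Rounding up, n = 1334.

1334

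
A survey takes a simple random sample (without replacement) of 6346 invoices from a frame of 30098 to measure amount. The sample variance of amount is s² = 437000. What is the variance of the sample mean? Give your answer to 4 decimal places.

54.3430

Under SRS without replacement, Var(ȳ) = (1 − f)·s²/n with f = n/N = 6346/30098 = 0.21084457.
Var(ȳ) = (1 − 0.21084457)·437000/6346 = 0.78915543·68.862275 = 54.343038.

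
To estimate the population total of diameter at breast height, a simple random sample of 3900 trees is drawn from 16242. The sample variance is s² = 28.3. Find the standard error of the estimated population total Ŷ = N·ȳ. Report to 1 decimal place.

1206.1

Var(Ŷ) = N²·Var(ȳ) = N²·(1 − n/N)·s²/n.
f = 3900/16242 = 0.24011821; Var(ȳ) = 0.75988179·28.3/3900 = 0.005514014.
Var(Ŷ) = 16242² · 0.005514014 = 1.454611 × 10^6.
SE(Ŷ) = √(1.454611 × 10^6) = 1206.1.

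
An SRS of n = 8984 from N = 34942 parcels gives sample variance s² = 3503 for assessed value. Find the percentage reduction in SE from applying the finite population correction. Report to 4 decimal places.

13.8090

f = n/N = 8984/34942 = 0.25711179.
SE_no-fpc = √(s²/n) = 0.62443207; SE_fpc = √((1−f)s²/n) = 0.53820401.
Ratio = √(1−f) = 0.86190963. Reduction = 100·(1 − 0.86190963) = 13.8090%.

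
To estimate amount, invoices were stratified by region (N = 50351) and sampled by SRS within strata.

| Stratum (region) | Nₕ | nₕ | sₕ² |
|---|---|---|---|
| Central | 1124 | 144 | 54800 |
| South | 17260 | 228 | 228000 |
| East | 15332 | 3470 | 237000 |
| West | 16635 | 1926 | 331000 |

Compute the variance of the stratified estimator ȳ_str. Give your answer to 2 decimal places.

137.61

Var(ȳ_str) = Σₕ Wₕ²(1 − fₕ)sₕ²/nₕ with Wₕ = Nₕ/N, N = 50351.
Central: Wₕ = 0.02232329; term = 0.02232329²·(1 − 0.12811388)·54800/144 = 0.16534621.
South: Wₕ = 0.34279359; term = 0.34279359²·(1 − 0.01320973)·228000/228 = 115.9552.
East: Wₕ = 0.30450239; term = 0.30450239²·(1 − 0.22632403)·237000/3470 = 4.8995862.
West: Wₕ = 0.33038073; term = 0.33038073²·(1 − 0.11577998)·331000/1926 = 16.586756.
Sum = 137.60689.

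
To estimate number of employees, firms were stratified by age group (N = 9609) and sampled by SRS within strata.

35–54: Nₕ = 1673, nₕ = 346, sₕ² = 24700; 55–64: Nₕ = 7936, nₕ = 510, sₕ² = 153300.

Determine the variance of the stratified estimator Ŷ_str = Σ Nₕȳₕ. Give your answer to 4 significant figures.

1.787 × 10^10

Var(Ŷ_str) = Σₕ Nₕ²(1 − fₕ)sₕ²/nₕ.
35–54: 1673²·(1 − 346/1673)·24700/346 = 1.5848484 × 10^8.
55–64: 7936²·(1 − 510/7936)·153300/510 = 1.7714487 × 10^10.
Sum = 1.7872972 × 10^10.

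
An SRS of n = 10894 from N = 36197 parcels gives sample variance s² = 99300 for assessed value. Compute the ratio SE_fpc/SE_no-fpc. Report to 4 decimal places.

0.8361

f = n/N = 10894/36197 = 0.30096417.
SE_no-fpc = √(s²/n) = 3.0191239; SE_fpc = √((1−f)s²/n) = 2.5242401.
Ratio = √(1−f) = 0.83608363.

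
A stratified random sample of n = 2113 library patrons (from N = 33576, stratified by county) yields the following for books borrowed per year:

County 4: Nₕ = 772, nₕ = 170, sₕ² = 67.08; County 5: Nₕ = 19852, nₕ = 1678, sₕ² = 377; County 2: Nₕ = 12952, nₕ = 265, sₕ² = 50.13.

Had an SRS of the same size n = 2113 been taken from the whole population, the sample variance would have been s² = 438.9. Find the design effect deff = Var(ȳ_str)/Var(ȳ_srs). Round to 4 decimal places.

0.5119

Var(ȳ_str) = Σ Wₕ²(1−fₕ)sₕ²/nₕ with Wₕ = Nₕ/33576:
  County 4: (772/33576)²·(1−170/772)·67.08/170 = 1.6266721 × 10^-4
  County 5: (19852/33576)²·(1−1678/19852)·377/1678 = 0.071902878
  County 2: (12952/33576)²·(1−265/12952)·50.13/265 = 0.02757336
  → Var(ȳ_str) = 0.099638905.
Var(ȳ_srs) = (1 − 2113/33576)·438.9/2113 = 0.19464231.
deff = 0.099638905 / 0.19464231 = 0.5119.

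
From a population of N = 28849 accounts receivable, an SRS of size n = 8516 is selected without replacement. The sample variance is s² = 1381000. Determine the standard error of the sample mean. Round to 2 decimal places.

10.69

Under SRS without replacement, Var(ȳ) = (1 − f)·s²/n with f = n/N = 8516/28849 = 0.29519221.
Var(ȳ) = (1 − 0.29519221)·1381000/8516 = 0.70480779·162.16534 = 114.29539.
SE(ȳ) = √(114.29539) = 10.69.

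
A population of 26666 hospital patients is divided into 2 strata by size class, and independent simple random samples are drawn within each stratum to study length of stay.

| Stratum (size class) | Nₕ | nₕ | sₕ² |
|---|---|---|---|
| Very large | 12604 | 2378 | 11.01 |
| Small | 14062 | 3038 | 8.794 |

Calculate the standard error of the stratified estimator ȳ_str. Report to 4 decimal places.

0.0383

Var(ȳ_str) = Σₕ Wₕ²(1 − fₕ)sₕ²/nₕ with Wₕ = Nₕ/N, N = 26666.
Very large: Wₕ = 0.47266182; term = 0.47266182²·(1 − 0.18867026)·11.01/2378 = 8.3921628 × 10^-4.
Small: Wₕ = 0.52733818; term = 0.52733818²·(1 − 0.21604324)·8.794/3038 = 6.3105795 × 10^-4.
Sum = 0.0014702742.
SE = √(0.0014702742) = 0.0383.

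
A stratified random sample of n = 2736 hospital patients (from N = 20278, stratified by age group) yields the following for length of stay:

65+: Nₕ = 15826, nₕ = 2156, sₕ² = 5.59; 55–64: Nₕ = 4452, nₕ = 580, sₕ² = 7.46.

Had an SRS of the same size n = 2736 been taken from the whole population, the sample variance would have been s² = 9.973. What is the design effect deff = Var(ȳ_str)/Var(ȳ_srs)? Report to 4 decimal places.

0.6036

Var(ȳ_str) = Σ Wₕ²(1−fₕ)sₕ²/nₕ with Wₕ = Nₕ/20278:
  65+: (15826/20278)²·(1−2156/15826)·5.59/2156 = 0.0013641197
  55–64: (4452/20278)²·(1−580/4452)·7.46/580 = 5.3920151 × 10^-4
  → Var(ȳ_str) = 0.0019033212.
Var(ȳ_srs) = (1 − 2736/20278)·9.973/2736 = 0.0031532886.
deff = 0.0019033212 / 0.0031532886 = 0.6036.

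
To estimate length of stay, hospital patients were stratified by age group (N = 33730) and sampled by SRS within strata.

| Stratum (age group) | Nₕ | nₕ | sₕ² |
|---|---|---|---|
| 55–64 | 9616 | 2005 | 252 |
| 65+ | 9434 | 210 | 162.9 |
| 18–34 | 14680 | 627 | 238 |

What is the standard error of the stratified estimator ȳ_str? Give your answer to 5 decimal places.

0.36911

Var(ȳ_str) = Σₕ Wₕ²(1 − fₕ)sₕ²/nₕ with Wₕ = Nₕ/N, N = 33730.
55–64: Wₕ = 0.28508746; term = 0.28508746²·(1 − 0.20850666)·252/2005 = 0.0080851793.
65+: Wₕ = 0.27969167; term = 0.27969167²·(1 − 0.02225991)·162.9/210 = 0.059331356.
18–34: Wₕ = 0.43522087; term = 0.43522087²·(1 − 0.04271117)·238/627 = 0.06882906.
Sum = 0.1362456.
SE = √(0.1362456) = 0.36911.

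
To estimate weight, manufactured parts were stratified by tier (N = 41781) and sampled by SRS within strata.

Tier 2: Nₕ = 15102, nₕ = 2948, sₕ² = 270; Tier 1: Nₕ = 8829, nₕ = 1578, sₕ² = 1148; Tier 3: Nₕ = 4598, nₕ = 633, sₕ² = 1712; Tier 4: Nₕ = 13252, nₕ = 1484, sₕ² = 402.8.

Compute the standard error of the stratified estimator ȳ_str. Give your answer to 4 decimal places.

Var(ȳ_str) = Σₕ Wₕ²(1 − fₕ)sₕ²/nₕ with Wₕ = Nₕ/N, N = 41781.
Tier 2: Wₕ = 0.36145616; term = 0.36145616²·(1 − 0.19520593)·270/2948 = 0.0096301338.
Tier 1: Wₕ = 0.21131615; term = 0.21131615²·(1 − 0.17872919)·1148/1578 = 0.026680051.
Tier 3: Wₕ = 0.11005002; term = 0.11005002²·(1 − 0.13766855)·1712/633 = 0.028245843.
Tier 4: Wₕ = 0.31717766; term = 0.31717766²·(1 − 0.11198310)·402.8/1484 = 0.024248339.
Sum = 0.088804367.
SE = √(0.088804367) = 0.2980.

0.2980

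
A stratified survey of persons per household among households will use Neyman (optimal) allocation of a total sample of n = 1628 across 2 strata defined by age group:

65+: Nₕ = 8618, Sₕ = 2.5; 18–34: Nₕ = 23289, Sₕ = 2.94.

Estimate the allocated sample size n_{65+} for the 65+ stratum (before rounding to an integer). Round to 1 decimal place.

Neyman allocation: nₕ = n·NₕSₕ / Σⱼ NⱼSⱼ.
Σ NⱼSⱼ = 8618·2.5 + 23289·2.94 = 90014.66.
n_{65+} = 1628·8618·2.5 / 90014.66 = 389.7.

389.7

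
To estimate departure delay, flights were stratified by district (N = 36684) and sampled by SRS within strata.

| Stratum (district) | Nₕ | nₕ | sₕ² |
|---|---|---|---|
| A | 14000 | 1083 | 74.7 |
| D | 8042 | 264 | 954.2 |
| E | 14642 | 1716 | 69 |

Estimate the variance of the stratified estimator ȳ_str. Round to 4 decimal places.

0.1829

Var(ȳ_str) = Σₕ Wₕ²(1 − fₕ)sₕ²/nₕ with Wₕ = Nₕ/N, N = 36684.
A: Wₕ = 0.38163777; term = 0.38163777²·(1 − 0.07735714)·74.7/1083 = 0.0092689059.
D: Wₕ = 0.21922364; term = 0.21922364²·(1 − 0.03282765)·954.2/264 = 0.16800187.
E: Wₕ = 0.39913859; term = 0.39913859²·(1 − 0.11719710)·69/1716 = 0.0056551352.
Sum = 0.18292591.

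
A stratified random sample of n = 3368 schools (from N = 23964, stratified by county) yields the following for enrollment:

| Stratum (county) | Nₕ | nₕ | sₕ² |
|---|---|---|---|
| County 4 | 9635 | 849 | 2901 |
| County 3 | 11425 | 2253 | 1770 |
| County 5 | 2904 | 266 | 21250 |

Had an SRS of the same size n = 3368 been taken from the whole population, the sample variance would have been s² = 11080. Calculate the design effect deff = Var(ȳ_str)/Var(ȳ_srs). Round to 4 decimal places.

Var(ȳ_str) = Σ Wₕ²(1−fₕ)sₕ²/nₕ with Wₕ = Nₕ/23964:
  County 4: (9635/23964)²·(1−849/9635)·2901/849 = 0.50369117
  County 3: (11425/23964)²·(1−2253/11425)·1770/2253 = 0.14335528
  County 5: (2904/23964)²·(1−266/2904)·21250/266 = 1.065688
  → Var(ȳ_str) = 1.7127345.
Var(ȳ_srs) = (1 − 3368/23964)·11080/3368 = 2.827426.
deff = 1.7127345 / 2.827426 = 0.6058.

0.6058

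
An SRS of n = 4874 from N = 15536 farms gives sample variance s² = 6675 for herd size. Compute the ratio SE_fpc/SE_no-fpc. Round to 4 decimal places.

0.8284

f = n/N = 4874/15536 = 0.31372297.
SE_no-fpc = √(s²/n) = 1.1702614; SE_fpc = √((1−f)s²/n) = 0.96946605.
Ratio = √(1−f) = 0.82841839.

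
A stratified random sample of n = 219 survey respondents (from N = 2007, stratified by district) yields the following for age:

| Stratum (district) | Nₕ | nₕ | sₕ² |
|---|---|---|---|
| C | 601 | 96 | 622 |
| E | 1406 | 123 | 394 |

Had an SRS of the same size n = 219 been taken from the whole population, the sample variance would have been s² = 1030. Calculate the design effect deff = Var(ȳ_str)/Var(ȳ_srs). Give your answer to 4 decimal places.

Var(ȳ_str) = Σ Wₕ²(1−fₕ)sₕ²/nₕ with Wₕ = Nₕ/2007:
  C: (601/2007)²·(1−96/601)·622/96 = 0.48819155
  E: (1406/2007)²·(1−123/1406)·394/123 = 1.4345257
  → Var(ȳ_str) = 1.9227173.
Var(ȳ_srs) = (1 − 219/2007)·1030/219 = 4.1899926.
deff = 1.9227173 / 4.1899926 = 0.4589.

0.4589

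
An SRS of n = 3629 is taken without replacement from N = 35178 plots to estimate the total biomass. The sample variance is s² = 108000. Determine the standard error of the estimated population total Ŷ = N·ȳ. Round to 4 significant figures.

181700

Var(Ŷ) = N²·Var(ȳ) = N²·(1 − n/N)·s²/n.
f = 3629/35178 = 0.10316107; Var(ȳ) = 0.89683893·108000/3629 = 26.690164.
Var(Ŷ) = 35178² · 26.690164 = 3.3028856 × 10^10.
SE(Ŷ) = √(3.3028856 × 10^10) = 181700.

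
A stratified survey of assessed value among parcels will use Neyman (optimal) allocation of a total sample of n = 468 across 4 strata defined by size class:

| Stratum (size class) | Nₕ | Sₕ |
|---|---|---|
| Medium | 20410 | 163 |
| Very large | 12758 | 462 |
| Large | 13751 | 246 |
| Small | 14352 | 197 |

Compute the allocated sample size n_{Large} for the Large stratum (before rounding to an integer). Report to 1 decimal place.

102.6

Neyman allocation: nₕ = n·NₕSₕ / Σⱼ NⱼSⱼ.
Σ NⱼSⱼ = 20410·163 + 12758·462 + 13751·246 + 14352·197 = 1.5431116 × 10^7.
n_{Large} = 468·13751·246 / (1.5431116 × 10^7) = 102.6.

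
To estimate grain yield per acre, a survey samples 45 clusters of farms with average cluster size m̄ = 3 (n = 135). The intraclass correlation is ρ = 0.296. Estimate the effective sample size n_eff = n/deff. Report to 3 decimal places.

84.799

deff = 1 + (3 − 1)·0.296 = 1 + 0.592 = 1.592.
n_eff = 135 / 1.592 = 84.799.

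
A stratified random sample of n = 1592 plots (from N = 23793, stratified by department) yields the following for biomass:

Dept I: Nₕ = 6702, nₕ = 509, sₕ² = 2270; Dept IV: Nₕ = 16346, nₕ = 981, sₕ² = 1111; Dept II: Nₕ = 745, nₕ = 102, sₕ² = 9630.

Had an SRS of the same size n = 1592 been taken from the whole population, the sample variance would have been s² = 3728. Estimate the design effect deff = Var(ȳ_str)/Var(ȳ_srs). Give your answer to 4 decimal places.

0.4162

Var(ȳ_str) = Σ Wₕ²(1−fₕ)sₕ²/nₕ with Wₕ = Nₕ/23793:
  Dept I: (6702/23793)²·(1−509/6702)·2270/509 = 0.32697547
  Dept IV: (16346/23793)²·(1−981/16346)·1111/981 = 0.50244751
  Dept II: (745/23793)²·(1−102/745)·9630/102 = 0.079890466
  → Var(ȳ_str) = 0.90931345.
Var(ȳ_srs) = (1 − 1592/23793)·3728/1592 = 2.1850238.
deff = 0.90931345 / 2.1850238 = 0.4162.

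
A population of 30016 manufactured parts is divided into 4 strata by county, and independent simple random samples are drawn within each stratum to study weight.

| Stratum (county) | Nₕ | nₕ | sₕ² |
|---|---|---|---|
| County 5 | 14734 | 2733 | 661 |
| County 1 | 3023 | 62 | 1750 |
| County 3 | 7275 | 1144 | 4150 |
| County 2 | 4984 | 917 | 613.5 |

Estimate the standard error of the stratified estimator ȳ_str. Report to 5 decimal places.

Var(ȳ_str) = Σₕ Wₕ²(1 − fₕ)sₕ²/nₕ with Wₕ = Nₕ/N, N = 30016.
County 5: Wₕ = 0.49087154; term = 0.49087154²·(1 − 0.18548934)·661/2733 = 0.047467274.
County 1: Wₕ = 0.10071295; term = 0.10071295²·(1 − 0.02050943)·1750/62 = 0.28042536.
County 3: Wₕ = 0.24237074; term = 0.24237074²·(1 − 0.15725086)·4150/1144 = 0.17958942.
County 2: Wₕ = 0.16604478; term = 0.16604478²·(1 − 0.18398876)·613.5/917 = 0.015051917.
Sum = 0.52253397.
SE = √(0.52253397) = 0.72287.

0.72287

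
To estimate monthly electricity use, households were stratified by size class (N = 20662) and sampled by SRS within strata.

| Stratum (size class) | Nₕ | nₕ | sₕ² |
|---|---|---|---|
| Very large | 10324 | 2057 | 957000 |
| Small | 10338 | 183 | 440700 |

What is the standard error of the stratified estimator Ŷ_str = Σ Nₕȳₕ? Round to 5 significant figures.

Var(Ŷ_str) = Σₕ Nₕ²(1 − fₕ)sₕ²/nₕ.
Very large: 10324²·(1 − 2057/10324)·957000/2057 = 3.9707595 × 10^10.
Small: 10338²·(1 − 183/10338)·440700/183 = 2.5281825 × 10^11.
Sum = 2.9252585 × 10^11.
SE = √(2.9252585 × 10^11) = 540860.

540860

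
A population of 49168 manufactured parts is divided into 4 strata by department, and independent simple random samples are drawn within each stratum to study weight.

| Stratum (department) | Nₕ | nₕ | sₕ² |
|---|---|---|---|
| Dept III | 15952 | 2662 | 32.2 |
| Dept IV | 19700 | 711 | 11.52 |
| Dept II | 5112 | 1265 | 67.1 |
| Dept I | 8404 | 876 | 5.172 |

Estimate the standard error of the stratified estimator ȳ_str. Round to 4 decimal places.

Var(ȳ_str) = Σₕ Wₕ²(1 − fₕ)sₕ²/nₕ with Wₕ = Nₕ/N, N = 49168.
Dept III: Wₕ = 0.32443866; term = 0.32443866²·(1 − 0.16687563)·32.2/2662 = 0.001060774.
Dept IV: Wₕ = 0.40066710; term = 0.40066710²·(1 − 0.03609137)·11.52/711 = 0.0025071835.
Dept II: Wₕ = 0.10397006; term = 0.10397006²·(1 − 0.24745696)·67.1/1265 = 4.3149915 × 10^-4.
Dept I: Wₕ = 0.17092418; term = 0.17092418²·(1 − 0.10423608)·5.172/876 = 1.5450943 × 10^-4.
Sum = 0.0041539661.
SE = √(0.0041539661) = 0.0645.

0.0645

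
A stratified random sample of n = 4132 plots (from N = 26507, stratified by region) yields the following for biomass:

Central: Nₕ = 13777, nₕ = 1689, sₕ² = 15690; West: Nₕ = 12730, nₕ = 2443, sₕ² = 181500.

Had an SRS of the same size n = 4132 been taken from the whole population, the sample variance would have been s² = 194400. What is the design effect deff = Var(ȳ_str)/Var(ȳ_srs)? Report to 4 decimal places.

0.4041

Var(ȳ_str) = Σ Wₕ²(1−fₕ)sₕ²/nₕ with Wₕ = Nₕ/26507:
  Central: (13777/26507)²·(1−1689/13777)·15690/1689 = 2.2018171
  West: (12730/26507)²·(1−2443/12730)·181500/2443 = 13.846791
  → Var(ȳ_str) = 16.048608.
Var(ȳ_srs) = (1 − 4132/26507)·194400/4132 = 39.713523.
deff = 16.048608 / 39.713523 = 0.4041.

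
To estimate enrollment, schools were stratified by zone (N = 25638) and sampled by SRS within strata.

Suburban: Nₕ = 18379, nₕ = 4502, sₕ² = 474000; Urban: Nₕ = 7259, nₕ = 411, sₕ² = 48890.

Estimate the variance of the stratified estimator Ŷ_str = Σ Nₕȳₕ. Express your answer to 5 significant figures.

3.2766 × 10^10

Var(Ŷ_str) = Σₕ Nₕ²(1 − fₕ)sₕ²/nₕ.
Suburban: 18379²·(1 − 4502/18379)·474000/4502 = 2.6852846 × 10^10.
Urban: 7259²·(1 − 411/7259)·48890/411 = 5.9131482 × 10^9.
Sum = 3.2765994 × 10^10.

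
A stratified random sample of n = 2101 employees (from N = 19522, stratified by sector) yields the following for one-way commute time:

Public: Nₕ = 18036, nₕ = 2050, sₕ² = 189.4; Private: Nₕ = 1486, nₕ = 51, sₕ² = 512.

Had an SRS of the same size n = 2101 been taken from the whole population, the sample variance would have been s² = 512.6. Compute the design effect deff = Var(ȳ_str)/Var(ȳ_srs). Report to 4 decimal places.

0.5790

Var(ȳ_str) = Σ Wₕ²(1−fₕ)sₕ²/nₕ with Wₕ = Nₕ/19522:
  Public: (18036/19522)²·(1−2050/18036)·189.4/2050 = 0.069896838
  Private: (1486/19522)²·(1−51/1486)·512/51 = 0.056172258
  → Var(ȳ_str) = 0.1260691.
Var(ȳ_srs) = (1 − 2101/19522)·512.6/2101 = 0.2177215.
deff = 0.1260691 / 0.2177215 = 0.5790.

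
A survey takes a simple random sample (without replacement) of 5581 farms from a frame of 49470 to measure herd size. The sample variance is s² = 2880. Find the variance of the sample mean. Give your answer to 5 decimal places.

Under SRS without replacement, Var(ȳ) = (1 − f)·s²/n with f = n/N = 5581/49470 = 0.11281585.
Var(ȳ) = (1 − 0.11281585)·2880/5581 = 0.88718415·0.51603655 = 0.45781945.

0.45782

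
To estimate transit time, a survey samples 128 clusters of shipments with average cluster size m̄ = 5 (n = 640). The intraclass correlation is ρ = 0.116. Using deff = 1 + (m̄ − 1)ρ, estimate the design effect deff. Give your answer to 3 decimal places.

1.464

deff = 1 + (5 − 1)·0.116 = 1 + 0.464 = 1.464.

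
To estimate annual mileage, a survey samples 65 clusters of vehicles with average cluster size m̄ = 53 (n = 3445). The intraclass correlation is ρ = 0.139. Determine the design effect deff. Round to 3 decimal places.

deff = 1 + (53 − 1)·0.139 = 1 + 7.228 = 8.228.

8.228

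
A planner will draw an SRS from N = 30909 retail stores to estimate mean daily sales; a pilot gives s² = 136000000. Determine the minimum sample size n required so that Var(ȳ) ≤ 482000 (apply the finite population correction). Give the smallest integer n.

Without fpc, n₀ = s²/D = 136000000/482000 = 282.1577.
With fpc, (1 − n/N)·s²/n ≤ D requires n ≥ n₀/(1 + n₀/N) = 282.1577/(1 + 282.1577/30909) = 279.6053.
Rounding up, n = 280.

280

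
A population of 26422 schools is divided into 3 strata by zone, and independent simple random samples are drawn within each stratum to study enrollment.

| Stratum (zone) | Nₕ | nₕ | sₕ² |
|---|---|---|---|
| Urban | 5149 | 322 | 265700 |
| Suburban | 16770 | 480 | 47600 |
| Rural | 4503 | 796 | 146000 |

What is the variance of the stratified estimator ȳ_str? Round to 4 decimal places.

Var(ȳ_str) = Σₕ Wₕ²(1 − fₕ)sₕ²/nₕ with Wₕ = Nₕ/N, N = 26422.
Urban: Wₕ = 0.19487548; term = 0.19487548²·(1 − 0.06253641)·265700/322 = 29.376801.
Suburban: Wₕ = 0.63469836; term = 0.63469836²·(1 − 0.02862254)·47600/480 = 38.805071.
Rural: Wₕ = 0.17042616; term = 0.17042616²·(1 − 0.17677104)·146000/796 = 4.3856396.
Sum = 72.567512.

72.5675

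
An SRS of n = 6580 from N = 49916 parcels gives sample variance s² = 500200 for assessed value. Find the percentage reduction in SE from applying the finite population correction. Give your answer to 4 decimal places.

f = n/N = 6580/49916 = 0.13182146.
SE_no-fpc = √(s²/n) = 8.7188438; SE_fpc = √((1−f)s²/n) = 8.1238785.
Ratio = √(1−f) = 0.93176099. Reduction = 100·(1 − 0.93176099) = 6.8239%.

6.8239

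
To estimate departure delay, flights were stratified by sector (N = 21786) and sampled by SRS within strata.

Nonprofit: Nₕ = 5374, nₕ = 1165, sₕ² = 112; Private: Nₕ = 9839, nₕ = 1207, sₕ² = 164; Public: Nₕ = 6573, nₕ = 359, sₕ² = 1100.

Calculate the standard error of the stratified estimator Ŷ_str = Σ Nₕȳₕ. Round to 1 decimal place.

Var(Ŷ_str) = Σₕ Nₕ²(1 − fₕ)sₕ²/nₕ.
Nonprofit: 5374²·(1 − 1165/5374)·112/1165 = 2.1745464 × 10^6.
Private: 9839²·(1 − 1207/9839)·164/1207 = 1.1539818 × 10^7.
Public: 6573²·(1 − 359/6573)·1100/359 = 1.2515065 × 10^8.
Sum = 1.3886501 × 10^8.
SE = √(1.3886501 × 10^8) = 11784.1.

11784.1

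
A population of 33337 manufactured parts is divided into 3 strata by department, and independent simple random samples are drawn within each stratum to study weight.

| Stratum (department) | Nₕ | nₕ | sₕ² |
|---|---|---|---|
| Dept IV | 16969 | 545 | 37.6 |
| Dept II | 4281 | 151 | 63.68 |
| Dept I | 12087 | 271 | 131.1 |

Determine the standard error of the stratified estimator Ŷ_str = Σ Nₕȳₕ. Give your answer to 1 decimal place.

Var(Ŷ_str) = Σₕ Nₕ²(1 − fₕ)sₕ²/nₕ.
Dept IV: 16969²·(1 − 545/16969)·37.6/545 = 1.9227664 × 10^7.
Dept II: 4281²·(1 − 151/4281)·63.68/151 = 7.4562659 × 10^6.
Dept I: 12087²·(1 − 271/12087)·131.1/271 = 6.9091147 × 10^7.
Sum = 9.5775077 × 10^7.
SE = √(9.5775077 × 10^7) = 9786.5.

9786.5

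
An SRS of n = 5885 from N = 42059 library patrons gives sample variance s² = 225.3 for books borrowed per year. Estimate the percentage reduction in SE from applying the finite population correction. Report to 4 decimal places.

f = n/N = 5885/42059 = 0.13992249.
SE_no-fpc = √(s²/n) = 0.19566239; SE_fpc = √((1−f)s²/n) = 0.18145802.
Ratio = √(1−f) = 0.92740364. Reduction = 100·(1 − 0.92740364) = 7.2596%.

7.2596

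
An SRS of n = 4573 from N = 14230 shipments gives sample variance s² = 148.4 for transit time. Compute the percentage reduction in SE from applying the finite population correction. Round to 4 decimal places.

17.6206

f = n/N = 4573/14230 = 0.32136332.
SE_no-fpc = √(s²/n) = 0.18014257; SE_fpc = √((1−f)s²/n) = 0.14840038.
Ratio = √(1−f) = 0.82379408. Reduction = 100·(1 − 0.82379408) = 17.6206%.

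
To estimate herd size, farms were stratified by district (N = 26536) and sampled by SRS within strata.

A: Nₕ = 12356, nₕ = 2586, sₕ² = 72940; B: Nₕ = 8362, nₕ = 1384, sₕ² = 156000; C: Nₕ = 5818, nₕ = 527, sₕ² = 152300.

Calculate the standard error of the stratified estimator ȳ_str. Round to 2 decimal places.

Var(ȳ_str) = Σₕ Wₕ²(1 − fₕ)sₕ²/nₕ with Wₕ = Nₕ/N, N = 26536.
A: Wₕ = 0.46563159; term = 0.46563159²·(1 − 0.20929103)·72940/2586 = 4.835471.
B: Wₕ = 0.31511908; term = 0.31511908²·(1 − 0.16551064)·156000/1384 = 9.3402547.
C: Wₕ = 0.21924932; term = 0.21924932²·(1 − 0.09058096)·152300/527 = 12.633679.
Sum = 26.809405.
SE = √(26.809405) = 5.18.

5.18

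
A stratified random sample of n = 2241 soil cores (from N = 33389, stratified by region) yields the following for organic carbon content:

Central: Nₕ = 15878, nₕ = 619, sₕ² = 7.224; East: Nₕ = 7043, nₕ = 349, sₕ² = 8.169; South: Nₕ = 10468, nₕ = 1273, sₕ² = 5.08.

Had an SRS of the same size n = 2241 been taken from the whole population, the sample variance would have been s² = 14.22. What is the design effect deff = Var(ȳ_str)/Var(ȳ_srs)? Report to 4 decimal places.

0.6539

Var(ȳ_str) = Σ Wₕ²(1−fₕ)sₕ²/nₕ with Wₕ = Nₕ/33389:
  Central: (15878/33389)²·(1−619/15878)·7.224/619 = 0.0025363088
  East: (7043/33389)²·(1−349/7043)·8.169/349 = 9.8987428 × 10^-4
  South: (10468/33389)²·(1−1273/10468)·5.08/1273 = 3.445434 × 10^-4
  → Var(ȳ_str) = 0.0038707265.
Var(ȳ_srs) = (1 − 2241/33389)·14.22/2241 = 0.0059194928.
deff = 0.0038707265 / 0.0059194928 = 0.6539.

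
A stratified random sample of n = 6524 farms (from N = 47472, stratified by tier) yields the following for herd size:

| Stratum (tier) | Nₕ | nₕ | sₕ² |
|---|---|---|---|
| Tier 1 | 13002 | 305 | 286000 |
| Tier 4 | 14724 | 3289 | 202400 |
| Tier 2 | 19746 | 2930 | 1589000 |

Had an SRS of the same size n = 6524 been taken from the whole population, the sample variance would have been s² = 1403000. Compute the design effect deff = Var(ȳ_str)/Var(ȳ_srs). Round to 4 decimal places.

Var(ȳ_str) = Σ Wₕ²(1−fₕ)sₕ²/nₕ with Wₕ = Nₕ/47472:
  Tier 1: (13002/47472)²·(1−305/13002)·286000/305 = 68.691408
  Tier 4: (14724/47472)²·(1−3289/14724)·202400/3289 = 4.5976251
  Tier 2: (19746/47472)²·(1−2930/19746)·1589000/2930 = 79.906673
  → Var(ȳ_str) = 153.19571.
Var(ȳ_srs) = (1 − 6524/47472)·1403000/6524 = 185.49785.
deff = 153.19571 / 185.49785 = 0.8259.

0.8259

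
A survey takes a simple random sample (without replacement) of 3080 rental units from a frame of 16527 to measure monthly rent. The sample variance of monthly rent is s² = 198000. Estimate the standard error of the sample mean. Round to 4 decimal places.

Under SRS without replacement, Var(ȳ) = (1 − f)·s²/n with f = n/N = 3080/16527 = 0.18636171.
Var(ȳ) = (1 − 0.18636171)·198000/3080 = 0.81363829·64.285714 = 52.305319.
SE(ȳ) = √(52.305319) = 7.2322.

7.2322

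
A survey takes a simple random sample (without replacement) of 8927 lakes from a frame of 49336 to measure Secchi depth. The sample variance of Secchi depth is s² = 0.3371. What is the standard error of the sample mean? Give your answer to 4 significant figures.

Under SRS without replacement, Var(ȳ) = (1 − f)·s²/n with f = n/N = 8927/49336 = 0.18094292.
Var(ȳ) = (1 − 0.18094292)·0.3371/8927 = 0.81905708·3.7761846 × 10^-5 = 3.0929107 × 10^-5.
SE(ȳ) = √(3.0929107 × 10^-5) = 0.005561.

0.005561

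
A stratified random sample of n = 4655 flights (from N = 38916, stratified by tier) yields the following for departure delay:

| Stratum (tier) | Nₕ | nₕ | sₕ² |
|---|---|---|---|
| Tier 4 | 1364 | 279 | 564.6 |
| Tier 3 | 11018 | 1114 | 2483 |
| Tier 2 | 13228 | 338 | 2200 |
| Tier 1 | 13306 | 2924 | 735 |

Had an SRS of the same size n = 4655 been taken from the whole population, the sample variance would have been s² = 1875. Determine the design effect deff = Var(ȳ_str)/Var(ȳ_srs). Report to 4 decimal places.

Var(ȳ_str) = Σ Wₕ²(1−fₕ)sₕ²/nₕ with Wₕ = Nₕ/38916:
  Tier 4: (1364/38916)²·(1−279/1364)·564.6/279 = 0.001977536
  Tier 3: (11018/38916)²·(1−1114/11018)·2483/1114 = 0.16060111
  Tier 2: (13228/38916)²·(1−338/13228)·2200/338 = 0.73281896
  Tier 1: (13306/38916)²·(1−2924/13306)·735/2924 = 0.022928842
  → Var(ȳ_str) = 0.91832645.
Var(ȳ_srs) = (1 − 4655/38916)·1875/4655 = 0.354612.
deff = 0.91832645 / 0.354612 = 2.5897.

2.5897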